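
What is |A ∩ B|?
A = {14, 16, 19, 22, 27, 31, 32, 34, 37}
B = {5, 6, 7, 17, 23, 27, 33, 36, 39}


Set A = {14, 16, 19, 22, 27, 31, 32, 34, 37}
Set B = {5, 6, 7, 17, 23, 27, 33, 36, 39}
A ∩ B = {27}
|A ∩ B| = 1

1


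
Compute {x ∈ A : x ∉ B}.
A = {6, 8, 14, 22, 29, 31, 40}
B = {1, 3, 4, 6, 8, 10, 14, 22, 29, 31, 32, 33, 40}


Set A = {6, 8, 14, 22, 29, 31, 40}
Set B = {1, 3, 4, 6, 8, 10, 14, 22, 29, 31, 32, 33, 40}
Check each element of A against B:
6 ∈ B, 8 ∈ B, 14 ∈ B, 22 ∈ B, 29 ∈ B, 31 ∈ B, 40 ∈ B
Elements of A not in B: {}

{}


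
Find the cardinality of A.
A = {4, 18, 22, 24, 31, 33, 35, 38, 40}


Set A = {4, 18, 22, 24, 31, 33, 35, 38, 40}
Listing elements: 4, 18, 22, 24, 31, 33, 35, 38, 40
Counting: 9 elements
|A| = 9

9


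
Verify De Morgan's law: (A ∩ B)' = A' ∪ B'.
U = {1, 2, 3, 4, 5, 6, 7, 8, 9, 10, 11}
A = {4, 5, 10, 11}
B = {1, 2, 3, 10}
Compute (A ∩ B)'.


U = {1, 2, 3, 4, 5, 6, 7, 8, 9, 10, 11}
A = {4, 5, 10, 11}, B = {1, 2, 3, 10}
A ∩ B = {10}
(A ∩ B)' = U \ (A ∩ B) = {1, 2, 3, 4, 5, 6, 7, 8, 9, 11}
Verification via A' ∪ B': A' = {1, 2, 3, 6, 7, 8, 9}, B' = {4, 5, 6, 7, 8, 9, 11}
A' ∪ B' = {1, 2, 3, 4, 5, 6, 7, 8, 9, 11} ✓

{1, 2, 3, 4, 5, 6, 7, 8, 9, 11}


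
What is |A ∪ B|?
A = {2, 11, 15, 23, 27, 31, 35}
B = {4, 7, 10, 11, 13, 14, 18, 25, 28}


Set A = {2, 11, 15, 23, 27, 31, 35}, |A| = 7
Set B = {4, 7, 10, 11, 13, 14, 18, 25, 28}, |B| = 9
A ∩ B = {11}, |A ∩ B| = 1
|A ∪ B| = |A| + |B| - |A ∩ B| = 7 + 9 - 1 = 15

15


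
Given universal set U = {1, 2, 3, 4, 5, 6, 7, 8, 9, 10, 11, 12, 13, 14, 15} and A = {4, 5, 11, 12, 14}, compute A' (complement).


Universal set U = {1, 2, 3, 4, 5, 6, 7, 8, 9, 10, 11, 12, 13, 14, 15}
Set A = {4, 5, 11, 12, 14}
A' = U \ A = elements in U but not in A
Checking each element of U:
1 (not in A, include), 2 (not in A, include), 3 (not in A, include), 4 (in A, exclude), 5 (in A, exclude), 6 (not in A, include), 7 (not in A, include), 8 (not in A, include), 9 (not in A, include), 10 (not in A, include), 11 (in A, exclude), 12 (in A, exclude), 13 (not in A, include), 14 (in A, exclude), 15 (not in A, include)
A' = {1, 2, 3, 6, 7, 8, 9, 10, 13, 15}

{1, 2, 3, 6, 7, 8, 9, 10, 13, 15}


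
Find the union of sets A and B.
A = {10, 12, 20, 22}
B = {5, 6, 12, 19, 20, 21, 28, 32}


Set A = {10, 12, 20, 22}
Set B = {5, 6, 12, 19, 20, 21, 28, 32}
A ∪ B includes all elements in either set.
Elements from A: {10, 12, 20, 22}
Elements from B not already included: {5, 6, 19, 21, 28, 32}
A ∪ B = {5, 6, 10, 12, 19, 20, 21, 22, 28, 32}

{5, 6, 10, 12, 19, 20, 21, 22, 28, 32}


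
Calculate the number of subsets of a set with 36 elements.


The set has 36 elements.
The power set contains all possible subsets.
|P(A)| = 2^|A| = 2^36 = 68719476736

68719476736


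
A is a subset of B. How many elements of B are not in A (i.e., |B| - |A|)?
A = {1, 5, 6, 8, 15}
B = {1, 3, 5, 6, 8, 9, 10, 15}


Set A = {1, 5, 6, 8, 15}, |A| = 5
Set B = {1, 3, 5, 6, 8, 9, 10, 15}, |B| = 8
Since A ⊆ B: B \ A = {3, 9, 10}
|B| - |A| = 8 - 5 = 3

3


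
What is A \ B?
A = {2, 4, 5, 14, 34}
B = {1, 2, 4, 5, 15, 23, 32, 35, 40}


Set A = {2, 4, 5, 14, 34}
Set B = {1, 2, 4, 5, 15, 23, 32, 35, 40}
A \ B includes elements in A that are not in B.
Check each element of A:
2 (in B, remove), 4 (in B, remove), 5 (in B, remove), 14 (not in B, keep), 34 (not in B, keep)
A \ B = {14, 34}

{14, 34}


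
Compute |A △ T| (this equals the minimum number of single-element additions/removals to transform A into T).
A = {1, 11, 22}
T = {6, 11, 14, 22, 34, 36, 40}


Set A = {1, 11, 22}
Set T = {6, 11, 14, 22, 34, 36, 40}
Elements to remove from A (in A, not in T): {1} → 1 removals
Elements to add to A (in T, not in A): {6, 14, 34, 36, 40} → 5 additions
Total edits = 1 + 5 = 6

6


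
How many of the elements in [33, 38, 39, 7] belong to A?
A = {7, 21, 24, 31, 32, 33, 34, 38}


Set A = {7, 21, 24, 31, 32, 33, 34, 38}
Candidates: [33, 38, 39, 7]
Check each candidate:
33 ∈ A, 38 ∈ A, 39 ∉ A, 7 ∈ A
Count of candidates in A: 3

3


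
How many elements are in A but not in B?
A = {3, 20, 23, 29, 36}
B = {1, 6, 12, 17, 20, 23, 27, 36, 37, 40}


Set A = {3, 20, 23, 29, 36}
Set B = {1, 6, 12, 17, 20, 23, 27, 36, 37, 40}
A \ B = {3, 29}
|A \ B| = 2

2


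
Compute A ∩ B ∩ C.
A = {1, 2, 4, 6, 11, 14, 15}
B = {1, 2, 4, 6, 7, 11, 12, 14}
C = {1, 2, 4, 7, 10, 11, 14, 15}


Set A = {1, 2, 4, 6, 11, 14, 15}
Set B = {1, 2, 4, 6, 7, 11, 12, 14}
Set C = {1, 2, 4, 7, 10, 11, 14, 15}
First, A ∩ B = {1, 2, 4, 6, 11, 14}
Then, (A ∩ B) ∩ C = {1, 2, 4, 11, 14}

{1, 2, 4, 11, 14}


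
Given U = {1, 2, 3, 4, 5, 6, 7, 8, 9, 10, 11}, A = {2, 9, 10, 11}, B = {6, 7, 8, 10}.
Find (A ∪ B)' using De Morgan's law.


U = {1, 2, 3, 4, 5, 6, 7, 8, 9, 10, 11}
A = {2, 9, 10, 11}, B = {6, 7, 8, 10}
A ∪ B = {2, 6, 7, 8, 9, 10, 11}
(A ∪ B)' = U \ (A ∪ B) = {1, 3, 4, 5}
Verification via A' ∩ B': A' = {1, 3, 4, 5, 6, 7, 8}, B' = {1, 2, 3, 4, 5, 9, 11}
A' ∩ B' = {1, 3, 4, 5} ✓

{1, 3, 4, 5}


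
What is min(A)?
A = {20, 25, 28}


Set A = {20, 25, 28}
Elements in ascending order: 20, 25, 28
The smallest element is 20.

20


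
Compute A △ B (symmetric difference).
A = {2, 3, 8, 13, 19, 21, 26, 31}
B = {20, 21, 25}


Set A = {2, 3, 8, 13, 19, 21, 26, 31}
Set B = {20, 21, 25}
A △ B = (A \ B) ∪ (B \ A)
Elements in A but not B: {2, 3, 8, 13, 19, 26, 31}
Elements in B but not A: {20, 25}
A △ B = {2, 3, 8, 13, 19, 20, 25, 26, 31}

{2, 3, 8, 13, 19, 20, 25, 26, 31}


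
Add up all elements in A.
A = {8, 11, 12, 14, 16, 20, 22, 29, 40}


Set A = {8, 11, 12, 14, 16, 20, 22, 29, 40}
Sum = 8 + 11 + 12 + 14 + 16 + 20 + 22 + 29 + 40 = 172

172


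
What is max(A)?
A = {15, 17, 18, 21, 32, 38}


Set A = {15, 17, 18, 21, 32, 38}
Elements in ascending order: 15, 17, 18, 21, 32, 38
The largest element is 38.

38


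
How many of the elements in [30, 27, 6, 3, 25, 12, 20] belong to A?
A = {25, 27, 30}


Set A = {25, 27, 30}
Candidates: [30, 27, 6, 3, 25, 12, 20]
Check each candidate:
30 ∈ A, 27 ∈ A, 6 ∉ A, 3 ∉ A, 25 ∈ A, 12 ∉ A, 20 ∉ A
Count of candidates in A: 3

3


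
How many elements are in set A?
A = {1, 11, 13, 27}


Set A = {1, 11, 13, 27}
Listing elements: 1, 11, 13, 27
Counting: 4 elements
|A| = 4

4


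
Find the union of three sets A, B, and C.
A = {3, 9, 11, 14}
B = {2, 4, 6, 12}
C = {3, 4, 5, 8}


Set A = {3, 9, 11, 14}
Set B = {2, 4, 6, 12}
Set C = {3, 4, 5, 8}
First, A ∪ B = {2, 3, 4, 6, 9, 11, 12, 14}
Then, (A ∪ B) ∪ C = {2, 3, 4, 5, 6, 8, 9, 11, 12, 14}

{2, 3, 4, 5, 6, 8, 9, 11, 12, 14}


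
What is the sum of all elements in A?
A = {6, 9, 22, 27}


Set A = {6, 9, 22, 27}
Sum = 6 + 9 + 22 + 27 = 64

64


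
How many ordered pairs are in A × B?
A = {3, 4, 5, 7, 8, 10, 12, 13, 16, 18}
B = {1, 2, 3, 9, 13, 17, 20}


Set A = {3, 4, 5, 7, 8, 10, 12, 13, 16, 18} has 10 elements.
Set B = {1, 2, 3, 9, 13, 17, 20} has 7 elements.
|A × B| = |A| × |B| = 10 × 7 = 70

70


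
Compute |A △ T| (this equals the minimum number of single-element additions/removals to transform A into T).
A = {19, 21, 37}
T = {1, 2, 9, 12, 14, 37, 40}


Set A = {19, 21, 37}
Set T = {1, 2, 9, 12, 14, 37, 40}
Elements to remove from A (in A, not in T): {19, 21} → 2 removals
Elements to add to A (in T, not in A): {1, 2, 9, 12, 14, 40} → 6 additions
Total edits = 2 + 6 = 8

8


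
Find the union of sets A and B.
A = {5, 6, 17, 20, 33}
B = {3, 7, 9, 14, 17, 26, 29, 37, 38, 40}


Set A = {5, 6, 17, 20, 33}
Set B = {3, 7, 9, 14, 17, 26, 29, 37, 38, 40}
A ∪ B includes all elements in either set.
Elements from A: {5, 6, 17, 20, 33}
Elements from B not already included: {3, 7, 9, 14, 26, 29, 37, 38, 40}
A ∪ B = {3, 5, 6, 7, 9, 14, 17, 20, 26, 29, 33, 37, 38, 40}

{3, 5, 6, 7, 9, 14, 17, 20, 26, 29, 33, 37, 38, 40}


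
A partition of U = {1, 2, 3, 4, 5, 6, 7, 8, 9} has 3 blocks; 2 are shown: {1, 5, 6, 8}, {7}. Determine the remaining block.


U = {1, 2, 3, 4, 5, 6, 7, 8, 9}
Shown blocks: {1, 5, 6, 8}, {7}
A partition's blocks are pairwise disjoint and cover U, so the missing block = U \ (union of shown blocks).
Union of shown blocks: {1, 5, 6, 7, 8}
Missing block = U \ (union) = {2, 3, 4, 9}

{2, 3, 4, 9}


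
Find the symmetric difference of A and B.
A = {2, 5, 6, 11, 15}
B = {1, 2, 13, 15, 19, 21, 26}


Set A = {2, 5, 6, 11, 15}
Set B = {1, 2, 13, 15, 19, 21, 26}
A △ B = (A \ B) ∪ (B \ A)
Elements in A but not B: {5, 6, 11}
Elements in B but not A: {1, 13, 19, 21, 26}
A △ B = {1, 5, 6, 11, 13, 19, 21, 26}

{1, 5, 6, 11, 13, 19, 21, 26}


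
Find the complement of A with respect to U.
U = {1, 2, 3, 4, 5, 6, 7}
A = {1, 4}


Universal set U = {1, 2, 3, 4, 5, 6, 7}
Set A = {1, 4}
A' = U \ A = elements in U but not in A
Checking each element of U:
1 (in A, exclude), 2 (not in A, include), 3 (not in A, include), 4 (in A, exclude), 5 (not in A, include), 6 (not in A, include), 7 (not in A, include)
A' = {2, 3, 5, 6, 7}

{2, 3, 5, 6, 7}


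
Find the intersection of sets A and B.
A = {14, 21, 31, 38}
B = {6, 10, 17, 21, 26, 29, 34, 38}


Set A = {14, 21, 31, 38}
Set B = {6, 10, 17, 21, 26, 29, 34, 38}
A ∩ B includes only elements in both sets.
Check each element of A against B:
14 ✗, 21 ✓, 31 ✗, 38 ✓
A ∩ B = {21, 38}

{21, 38}


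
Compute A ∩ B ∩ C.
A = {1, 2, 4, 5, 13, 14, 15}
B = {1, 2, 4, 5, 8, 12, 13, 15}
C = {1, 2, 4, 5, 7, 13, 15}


Set A = {1, 2, 4, 5, 13, 14, 15}
Set B = {1, 2, 4, 5, 8, 12, 13, 15}
Set C = {1, 2, 4, 5, 7, 13, 15}
First, A ∩ B = {1, 2, 4, 5, 13, 15}
Then, (A ∩ B) ∩ C = {1, 2, 4, 5, 13, 15}

{1, 2, 4, 5, 13, 15}


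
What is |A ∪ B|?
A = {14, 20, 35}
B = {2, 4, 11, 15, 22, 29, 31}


Set A = {14, 20, 35}, |A| = 3
Set B = {2, 4, 11, 15, 22, 29, 31}, |B| = 7
A ∩ B = {}, |A ∩ B| = 0
|A ∪ B| = |A| + |B| - |A ∩ B| = 3 + 7 - 0 = 10

10


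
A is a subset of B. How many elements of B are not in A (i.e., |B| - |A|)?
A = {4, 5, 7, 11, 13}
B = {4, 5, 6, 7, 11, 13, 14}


Set A = {4, 5, 7, 11, 13}, |A| = 5
Set B = {4, 5, 6, 7, 11, 13, 14}, |B| = 7
Since A ⊆ B: B \ A = {6, 14}
|B| - |A| = 7 - 5 = 2

2


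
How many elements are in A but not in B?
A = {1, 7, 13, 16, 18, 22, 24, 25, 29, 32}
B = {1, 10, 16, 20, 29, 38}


Set A = {1, 7, 13, 16, 18, 22, 24, 25, 29, 32}
Set B = {1, 10, 16, 20, 29, 38}
A \ B = {7, 13, 18, 22, 24, 25, 32}
|A \ B| = 7

7


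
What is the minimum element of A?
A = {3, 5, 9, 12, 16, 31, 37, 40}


Set A = {3, 5, 9, 12, 16, 31, 37, 40}
Elements in ascending order: 3, 5, 9, 12, 16, 31, 37, 40
The smallest element is 3.

3


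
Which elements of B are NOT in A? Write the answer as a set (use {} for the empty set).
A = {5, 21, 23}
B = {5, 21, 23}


Set A = {5, 21, 23}
Set B = {5, 21, 23}
Check each element of B against A:
5 ∈ A, 21 ∈ A, 23 ∈ A
Elements of B not in A: {}

{}


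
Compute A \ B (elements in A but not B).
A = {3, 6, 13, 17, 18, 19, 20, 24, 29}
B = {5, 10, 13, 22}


Set A = {3, 6, 13, 17, 18, 19, 20, 24, 29}
Set B = {5, 10, 13, 22}
A \ B includes elements in A that are not in B.
Check each element of A:
3 (not in B, keep), 6 (not in B, keep), 13 (in B, remove), 17 (not in B, keep), 18 (not in B, keep), 19 (not in B, keep), 20 (not in B, keep), 24 (not in B, keep), 29 (not in B, keep)
A \ B = {3, 6, 17, 18, 19, 20, 24, 29}

{3, 6, 17, 18, 19, 20, 24, 29}


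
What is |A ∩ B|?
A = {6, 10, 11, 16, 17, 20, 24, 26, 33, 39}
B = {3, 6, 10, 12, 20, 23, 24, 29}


Set A = {6, 10, 11, 16, 17, 20, 24, 26, 33, 39}
Set B = {3, 6, 10, 12, 20, 23, 24, 29}
A ∩ B = {6, 10, 20, 24}
|A ∩ B| = 4

4


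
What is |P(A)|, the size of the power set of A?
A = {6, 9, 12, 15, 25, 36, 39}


Set A = {6, 9, 12, 15, 25, 36, 39}
|A| = 7
The power set P(A) contains all subsets of A.
|P(A)| = 2^|A| = 2^7 = 128

128


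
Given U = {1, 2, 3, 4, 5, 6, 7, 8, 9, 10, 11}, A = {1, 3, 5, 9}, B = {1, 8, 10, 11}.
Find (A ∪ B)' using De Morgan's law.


U = {1, 2, 3, 4, 5, 6, 7, 8, 9, 10, 11}
A = {1, 3, 5, 9}, B = {1, 8, 10, 11}
A ∪ B = {1, 3, 5, 8, 9, 10, 11}
(A ∪ B)' = U \ (A ∪ B) = {2, 4, 6, 7}
Verification via A' ∩ B': A' = {2, 4, 6, 7, 8, 10, 11}, B' = {2, 3, 4, 5, 6, 7, 9}
A' ∩ B' = {2, 4, 6, 7} ✓

{2, 4, 6, 7}


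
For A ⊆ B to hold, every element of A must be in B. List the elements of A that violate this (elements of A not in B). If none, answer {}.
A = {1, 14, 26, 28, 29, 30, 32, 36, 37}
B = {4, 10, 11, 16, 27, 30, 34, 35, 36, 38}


Set A = {1, 14, 26, 28, 29, 30, 32, 36, 37}
Set B = {4, 10, 11, 16, 27, 30, 34, 35, 36, 38}
Check each element of A against B:
1 ∉ B (include), 14 ∉ B (include), 26 ∉ B (include), 28 ∉ B (include), 29 ∉ B (include), 30 ∈ B, 32 ∉ B (include), 36 ∈ B, 37 ∉ B (include)
Elements of A not in B: {1, 14, 26, 28, 29, 32, 37}

{1, 14, 26, 28, 29, 32, 37}


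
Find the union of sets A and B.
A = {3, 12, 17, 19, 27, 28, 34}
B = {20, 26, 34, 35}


Set A = {3, 12, 17, 19, 27, 28, 34}
Set B = {20, 26, 34, 35}
A ∪ B includes all elements in either set.
Elements from A: {3, 12, 17, 19, 27, 28, 34}
Elements from B not already included: {20, 26, 35}
A ∪ B = {3, 12, 17, 19, 20, 26, 27, 28, 34, 35}

{3, 12, 17, 19, 20, 26, 27, 28, 34, 35}


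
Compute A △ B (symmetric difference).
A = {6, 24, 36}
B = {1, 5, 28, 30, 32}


Set A = {6, 24, 36}
Set B = {1, 5, 28, 30, 32}
A △ B = (A \ B) ∪ (B \ A)
Elements in A but not B: {6, 24, 36}
Elements in B but not A: {1, 5, 28, 30, 32}
A △ B = {1, 5, 6, 24, 28, 30, 32, 36}

{1, 5, 6, 24, 28, 30, 32, 36}


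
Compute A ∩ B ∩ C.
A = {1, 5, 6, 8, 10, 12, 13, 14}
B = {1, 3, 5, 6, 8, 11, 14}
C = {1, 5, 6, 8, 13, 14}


Set A = {1, 5, 6, 8, 10, 12, 13, 14}
Set B = {1, 3, 5, 6, 8, 11, 14}
Set C = {1, 5, 6, 8, 13, 14}
First, A ∩ B = {1, 5, 6, 8, 14}
Then, (A ∩ B) ∩ C = {1, 5, 6, 8, 14}

{1, 5, 6, 8, 14}


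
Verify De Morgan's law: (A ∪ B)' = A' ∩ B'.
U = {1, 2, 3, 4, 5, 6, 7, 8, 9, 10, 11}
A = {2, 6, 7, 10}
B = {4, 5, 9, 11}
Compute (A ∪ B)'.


U = {1, 2, 3, 4, 5, 6, 7, 8, 9, 10, 11}
A = {2, 6, 7, 10}, B = {4, 5, 9, 11}
A ∪ B = {2, 4, 5, 6, 7, 9, 10, 11}
(A ∪ B)' = U \ (A ∪ B) = {1, 3, 8}
Verification via A' ∩ B': A' = {1, 3, 4, 5, 8, 9, 11}, B' = {1, 2, 3, 6, 7, 8, 10}
A' ∩ B' = {1, 3, 8} ✓

{1, 3, 8}


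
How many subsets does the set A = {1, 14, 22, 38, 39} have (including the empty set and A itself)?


Set A = {1, 14, 22, 38, 39}
|A| = 5
The power set P(A) contains all subsets of A.
|P(A)| = 2^|A| = 2^5 = 32

32


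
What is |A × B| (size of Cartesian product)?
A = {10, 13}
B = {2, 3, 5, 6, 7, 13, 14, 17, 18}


Set A = {10, 13} has 2 elements.
Set B = {2, 3, 5, 6, 7, 13, 14, 17, 18} has 9 elements.
|A × B| = |A| × |B| = 2 × 9 = 18

18


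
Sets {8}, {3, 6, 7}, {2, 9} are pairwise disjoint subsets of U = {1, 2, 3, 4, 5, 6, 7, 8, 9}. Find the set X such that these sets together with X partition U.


U = {1, 2, 3, 4, 5, 6, 7, 8, 9}
Shown blocks: {8}, {3, 6, 7}, {2, 9}
A partition's blocks are pairwise disjoint and cover U, so the missing block = U \ (union of shown blocks).
Union of shown blocks: {2, 3, 6, 7, 8, 9}
Missing block = U \ (union) = {1, 4, 5}

{1, 4, 5}


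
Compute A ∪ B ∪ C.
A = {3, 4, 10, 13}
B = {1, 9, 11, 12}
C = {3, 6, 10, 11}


Set A = {3, 4, 10, 13}
Set B = {1, 9, 11, 12}
Set C = {3, 6, 10, 11}
First, A ∪ B = {1, 3, 4, 9, 10, 11, 12, 13}
Then, (A ∪ B) ∪ C = {1, 3, 4, 6, 9, 10, 11, 12, 13}

{1, 3, 4, 6, 9, 10, 11, 12, 13}


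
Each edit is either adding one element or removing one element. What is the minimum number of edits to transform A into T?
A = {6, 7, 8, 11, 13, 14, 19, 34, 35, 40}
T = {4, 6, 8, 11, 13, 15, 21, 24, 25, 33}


Set A = {6, 7, 8, 11, 13, 14, 19, 34, 35, 40}
Set T = {4, 6, 8, 11, 13, 15, 21, 24, 25, 33}
Elements to remove from A (in A, not in T): {7, 14, 19, 34, 35, 40} → 6 removals
Elements to add to A (in T, not in A): {4, 15, 21, 24, 25, 33} → 6 additions
Total edits = 6 + 6 = 12

12


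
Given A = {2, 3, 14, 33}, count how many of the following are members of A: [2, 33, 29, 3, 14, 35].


Set A = {2, 3, 14, 33}
Candidates: [2, 33, 29, 3, 14, 35]
Check each candidate:
2 ∈ A, 33 ∈ A, 29 ∉ A, 3 ∈ A, 14 ∈ A, 35 ∉ A
Count of candidates in A: 4

4


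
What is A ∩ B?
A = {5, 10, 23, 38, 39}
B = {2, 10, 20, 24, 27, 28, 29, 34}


Set A = {5, 10, 23, 38, 39}
Set B = {2, 10, 20, 24, 27, 28, 29, 34}
A ∩ B includes only elements in both sets.
Check each element of A against B:
5 ✗, 10 ✓, 23 ✗, 38 ✗, 39 ✗
A ∩ B = {10}

{10}


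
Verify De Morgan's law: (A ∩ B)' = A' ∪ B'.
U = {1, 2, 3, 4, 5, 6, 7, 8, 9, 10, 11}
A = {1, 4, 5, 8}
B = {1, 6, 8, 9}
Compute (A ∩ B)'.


U = {1, 2, 3, 4, 5, 6, 7, 8, 9, 10, 11}
A = {1, 4, 5, 8}, B = {1, 6, 8, 9}
A ∩ B = {1, 8}
(A ∩ B)' = U \ (A ∩ B) = {2, 3, 4, 5, 6, 7, 9, 10, 11}
Verification via A' ∪ B': A' = {2, 3, 6, 7, 9, 10, 11}, B' = {2, 3, 4, 5, 7, 10, 11}
A' ∪ B' = {2, 3, 4, 5, 6, 7, 9, 10, 11} ✓

{2, 3, 4, 5, 6, 7, 9, 10, 11}


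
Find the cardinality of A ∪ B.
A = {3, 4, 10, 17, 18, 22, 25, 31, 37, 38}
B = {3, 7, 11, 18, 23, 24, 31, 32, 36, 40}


Set A = {3, 4, 10, 17, 18, 22, 25, 31, 37, 38}, |A| = 10
Set B = {3, 7, 11, 18, 23, 24, 31, 32, 36, 40}, |B| = 10
A ∩ B = {3, 18, 31}, |A ∩ B| = 3
|A ∪ B| = |A| + |B| - |A ∩ B| = 10 + 10 - 3 = 17

17


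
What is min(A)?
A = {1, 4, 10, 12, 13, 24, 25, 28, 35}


Set A = {1, 4, 10, 12, 13, 24, 25, 28, 35}
Elements in ascending order: 1, 4, 10, 12, 13, 24, 25, 28, 35
The smallest element is 1.

1


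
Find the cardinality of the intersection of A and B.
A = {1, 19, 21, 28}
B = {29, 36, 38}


Set A = {1, 19, 21, 28}
Set B = {29, 36, 38}
A ∩ B = {}
|A ∩ B| = 0

0


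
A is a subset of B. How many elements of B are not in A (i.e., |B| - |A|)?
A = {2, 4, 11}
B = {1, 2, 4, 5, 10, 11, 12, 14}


Set A = {2, 4, 11}, |A| = 3
Set B = {1, 2, 4, 5, 10, 11, 12, 14}, |B| = 8
Since A ⊆ B: B \ A = {1, 5, 10, 12, 14}
|B| - |A| = 8 - 3 = 5

5


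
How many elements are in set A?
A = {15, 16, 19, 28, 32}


Set A = {15, 16, 19, 28, 32}
Listing elements: 15, 16, 19, 28, 32
Counting: 5 elements
|A| = 5

5


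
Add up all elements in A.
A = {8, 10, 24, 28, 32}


Set A = {8, 10, 24, 28, 32}
Sum = 8 + 10 + 24 + 28 + 32 = 102

102


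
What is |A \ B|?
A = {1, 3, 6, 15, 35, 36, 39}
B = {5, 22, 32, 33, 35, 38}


Set A = {1, 3, 6, 15, 35, 36, 39}
Set B = {5, 22, 32, 33, 35, 38}
A \ B = {1, 3, 6, 15, 36, 39}
|A \ B| = 6

6


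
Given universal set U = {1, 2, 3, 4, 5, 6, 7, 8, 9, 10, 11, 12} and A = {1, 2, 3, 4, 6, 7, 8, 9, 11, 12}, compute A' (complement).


Universal set U = {1, 2, 3, 4, 5, 6, 7, 8, 9, 10, 11, 12}
Set A = {1, 2, 3, 4, 6, 7, 8, 9, 11, 12}
A' = U \ A = elements in U but not in A
Checking each element of U:
1 (in A, exclude), 2 (in A, exclude), 3 (in A, exclude), 4 (in A, exclude), 5 (not in A, include), 6 (in A, exclude), 7 (in A, exclude), 8 (in A, exclude), 9 (in A, exclude), 10 (not in A, include), 11 (in A, exclude), 12 (in A, exclude)
A' = {5, 10}

{5, 10}


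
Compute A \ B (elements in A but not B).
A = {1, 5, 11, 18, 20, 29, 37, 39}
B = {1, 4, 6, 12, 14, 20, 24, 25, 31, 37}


Set A = {1, 5, 11, 18, 20, 29, 37, 39}
Set B = {1, 4, 6, 12, 14, 20, 24, 25, 31, 37}
A \ B includes elements in A that are not in B.
Check each element of A:
1 (in B, remove), 5 (not in B, keep), 11 (not in B, keep), 18 (not in B, keep), 20 (in B, remove), 29 (not in B, keep), 37 (in B, remove), 39 (not in B, keep)
A \ B = {5, 11, 18, 29, 39}

{5, 11, 18, 29, 39}


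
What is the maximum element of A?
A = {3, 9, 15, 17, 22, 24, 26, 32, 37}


Set A = {3, 9, 15, 17, 22, 24, 26, 32, 37}
Elements in ascending order: 3, 9, 15, 17, 22, 24, 26, 32, 37
The largest element is 37.

37


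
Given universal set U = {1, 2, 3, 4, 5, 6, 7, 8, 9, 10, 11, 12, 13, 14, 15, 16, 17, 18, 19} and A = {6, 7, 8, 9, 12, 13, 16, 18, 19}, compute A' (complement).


Universal set U = {1, 2, 3, 4, 5, 6, 7, 8, 9, 10, 11, 12, 13, 14, 15, 16, 17, 18, 19}
Set A = {6, 7, 8, 9, 12, 13, 16, 18, 19}
A' = U \ A = elements in U but not in A
Checking each element of U:
1 (not in A, include), 2 (not in A, include), 3 (not in A, include), 4 (not in A, include), 5 (not in A, include), 6 (in A, exclude), 7 (in A, exclude), 8 (in A, exclude), 9 (in A, exclude), 10 (not in A, include), 11 (not in A, include), 12 (in A, exclude), 13 (in A, exclude), 14 (not in A, include), 15 (not in A, include), 16 (in A, exclude), 17 (not in A, include), 18 (in A, exclude), 19 (in A, exclude)
A' = {1, 2, 3, 4, 5, 10, 11, 14, 15, 17}

{1, 2, 3, 4, 5, 10, 11, 14, 15, 17}


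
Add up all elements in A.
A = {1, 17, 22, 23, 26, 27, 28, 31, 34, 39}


Set A = {1, 17, 22, 23, 26, 27, 28, 31, 34, 39}
Sum = 1 + 17 + 22 + 23 + 26 + 27 + 28 + 31 + 34 + 39 = 248

248


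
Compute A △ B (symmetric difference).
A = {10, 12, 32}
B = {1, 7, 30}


Set A = {10, 12, 32}
Set B = {1, 7, 30}
A △ B = (A \ B) ∪ (B \ A)
Elements in A but not B: {10, 12, 32}
Elements in B but not A: {1, 7, 30}
A △ B = {1, 7, 10, 12, 30, 32}

{1, 7, 10, 12, 30, 32}


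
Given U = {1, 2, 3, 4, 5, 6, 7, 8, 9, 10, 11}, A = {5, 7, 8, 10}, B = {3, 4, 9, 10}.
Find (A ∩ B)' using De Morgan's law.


U = {1, 2, 3, 4, 5, 6, 7, 8, 9, 10, 11}
A = {5, 7, 8, 10}, B = {3, 4, 9, 10}
A ∩ B = {10}
(A ∩ B)' = U \ (A ∩ B) = {1, 2, 3, 4, 5, 6, 7, 8, 9, 11}
Verification via A' ∪ B': A' = {1, 2, 3, 4, 6, 9, 11}, B' = {1, 2, 5, 6, 7, 8, 11}
A' ∪ B' = {1, 2, 3, 4, 5, 6, 7, 8, 9, 11} ✓

{1, 2, 3, 4, 5, 6, 7, 8, 9, 11}


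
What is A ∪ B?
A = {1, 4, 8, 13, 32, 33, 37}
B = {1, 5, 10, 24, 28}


Set A = {1, 4, 8, 13, 32, 33, 37}
Set B = {1, 5, 10, 24, 28}
A ∪ B includes all elements in either set.
Elements from A: {1, 4, 8, 13, 32, 33, 37}
Elements from B not already included: {5, 10, 24, 28}
A ∪ B = {1, 4, 5, 8, 10, 13, 24, 28, 32, 33, 37}

{1, 4, 5, 8, 10, 13, 24, 28, 32, 33, 37}


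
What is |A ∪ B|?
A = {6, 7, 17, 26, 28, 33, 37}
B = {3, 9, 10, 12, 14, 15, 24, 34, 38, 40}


Set A = {6, 7, 17, 26, 28, 33, 37}, |A| = 7
Set B = {3, 9, 10, 12, 14, 15, 24, 34, 38, 40}, |B| = 10
A ∩ B = {}, |A ∩ B| = 0
|A ∪ B| = |A| + |B| - |A ∩ B| = 7 + 10 - 0 = 17

17


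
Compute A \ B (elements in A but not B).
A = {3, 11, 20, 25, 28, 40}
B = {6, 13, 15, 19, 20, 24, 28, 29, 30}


Set A = {3, 11, 20, 25, 28, 40}
Set B = {6, 13, 15, 19, 20, 24, 28, 29, 30}
A \ B includes elements in A that are not in B.
Check each element of A:
3 (not in B, keep), 11 (not in B, keep), 20 (in B, remove), 25 (not in B, keep), 28 (in B, remove), 40 (not in B, keep)
A \ B = {3, 11, 25, 40}

{3, 11, 25, 40}


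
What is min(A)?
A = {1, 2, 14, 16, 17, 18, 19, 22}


Set A = {1, 2, 14, 16, 17, 18, 19, 22}
Elements in ascending order: 1, 2, 14, 16, 17, 18, 19, 22
The smallest element is 1.

1


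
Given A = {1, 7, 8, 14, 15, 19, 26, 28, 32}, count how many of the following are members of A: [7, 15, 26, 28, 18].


Set A = {1, 7, 8, 14, 15, 19, 26, 28, 32}
Candidates: [7, 15, 26, 28, 18]
Check each candidate:
7 ∈ A, 15 ∈ A, 26 ∈ A, 28 ∈ A, 18 ∉ A
Count of candidates in A: 4

4


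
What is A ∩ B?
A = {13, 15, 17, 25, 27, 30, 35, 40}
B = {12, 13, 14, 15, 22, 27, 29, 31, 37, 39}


Set A = {13, 15, 17, 25, 27, 30, 35, 40}
Set B = {12, 13, 14, 15, 22, 27, 29, 31, 37, 39}
A ∩ B includes only elements in both sets.
Check each element of A against B:
13 ✓, 15 ✓, 17 ✗, 25 ✗, 27 ✓, 30 ✗, 35 ✗, 40 ✗
A ∩ B = {13, 15, 27}

{13, 15, 27}


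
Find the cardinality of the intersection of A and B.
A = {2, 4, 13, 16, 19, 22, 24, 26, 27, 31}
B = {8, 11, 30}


Set A = {2, 4, 13, 16, 19, 22, 24, 26, 27, 31}
Set B = {8, 11, 30}
A ∩ B = {}
|A ∩ B| = 0

0


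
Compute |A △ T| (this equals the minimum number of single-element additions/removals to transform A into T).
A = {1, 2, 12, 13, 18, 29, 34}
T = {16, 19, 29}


Set A = {1, 2, 12, 13, 18, 29, 34}
Set T = {16, 19, 29}
Elements to remove from A (in A, not in T): {1, 2, 12, 13, 18, 34} → 6 removals
Elements to add to A (in T, not in A): {16, 19} → 2 additions
Total edits = 6 + 2 = 8

8


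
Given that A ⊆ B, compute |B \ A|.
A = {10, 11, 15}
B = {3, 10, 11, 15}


Set A = {10, 11, 15}, |A| = 3
Set B = {3, 10, 11, 15}, |B| = 4
Since A ⊆ B: B \ A = {3}
|B| - |A| = 4 - 3 = 1

1


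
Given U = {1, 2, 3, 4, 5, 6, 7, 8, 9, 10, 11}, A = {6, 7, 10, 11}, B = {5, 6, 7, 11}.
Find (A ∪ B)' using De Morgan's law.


U = {1, 2, 3, 4, 5, 6, 7, 8, 9, 10, 11}
A = {6, 7, 10, 11}, B = {5, 6, 7, 11}
A ∪ B = {5, 6, 7, 10, 11}
(A ∪ B)' = U \ (A ∪ B) = {1, 2, 3, 4, 8, 9}
Verification via A' ∩ B': A' = {1, 2, 3, 4, 5, 8, 9}, B' = {1, 2, 3, 4, 8, 9, 10}
A' ∩ B' = {1, 2, 3, 4, 8, 9} ✓

{1, 2, 3, 4, 8, 9}


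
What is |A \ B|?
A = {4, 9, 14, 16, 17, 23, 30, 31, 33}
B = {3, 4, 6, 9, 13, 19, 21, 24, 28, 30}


Set A = {4, 9, 14, 16, 17, 23, 30, 31, 33}
Set B = {3, 4, 6, 9, 13, 19, 21, 24, 28, 30}
A \ B = {14, 16, 17, 23, 31, 33}
|A \ B| = 6

6


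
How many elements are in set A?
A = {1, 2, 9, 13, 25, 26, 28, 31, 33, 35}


Set A = {1, 2, 9, 13, 25, 26, 28, 31, 33, 35}
Listing elements: 1, 2, 9, 13, 25, 26, 28, 31, 33, 35
Counting: 10 elements
|A| = 10

10


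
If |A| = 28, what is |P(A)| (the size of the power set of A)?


The set has 28 elements.
The power set contains all possible subsets.
|P(A)| = 2^|A| = 2^28 = 268435456

268435456


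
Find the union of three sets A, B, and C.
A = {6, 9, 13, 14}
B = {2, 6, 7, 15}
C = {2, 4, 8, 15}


Set A = {6, 9, 13, 14}
Set B = {2, 6, 7, 15}
Set C = {2, 4, 8, 15}
First, A ∪ B = {2, 6, 7, 9, 13, 14, 15}
Then, (A ∪ B) ∪ C = {2, 4, 6, 7, 8, 9, 13, 14, 15}

{2, 4, 6, 7, 8, 9, 13, 14, 15}


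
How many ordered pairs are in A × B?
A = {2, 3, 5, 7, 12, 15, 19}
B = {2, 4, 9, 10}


Set A = {2, 3, 5, 7, 12, 15, 19} has 7 elements.
Set B = {2, 4, 9, 10} has 4 elements.
|A × B| = |A| × |B| = 7 × 4 = 28

28


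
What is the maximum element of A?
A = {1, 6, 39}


Set A = {1, 6, 39}
Elements in ascending order: 1, 6, 39
The largest element is 39.

39


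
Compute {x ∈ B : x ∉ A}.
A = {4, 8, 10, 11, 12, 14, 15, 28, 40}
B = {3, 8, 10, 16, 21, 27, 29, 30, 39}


Set A = {4, 8, 10, 11, 12, 14, 15, 28, 40}
Set B = {3, 8, 10, 16, 21, 27, 29, 30, 39}
Check each element of B against A:
3 ∉ A (include), 8 ∈ A, 10 ∈ A, 16 ∉ A (include), 21 ∉ A (include), 27 ∉ A (include), 29 ∉ A (include), 30 ∉ A (include), 39 ∉ A (include)
Elements of B not in A: {3, 16, 21, 27, 29, 30, 39}

{3, 16, 21, 27, 29, 30, 39}


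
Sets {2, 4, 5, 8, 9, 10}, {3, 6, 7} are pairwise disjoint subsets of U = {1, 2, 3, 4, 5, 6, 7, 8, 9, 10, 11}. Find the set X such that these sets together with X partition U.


U = {1, 2, 3, 4, 5, 6, 7, 8, 9, 10, 11}
Shown blocks: {2, 4, 5, 8, 9, 10}, {3, 6, 7}
A partition's blocks are pairwise disjoint and cover U, so the missing block = U \ (union of shown blocks).
Union of shown blocks: {2, 3, 4, 5, 6, 7, 8, 9, 10}
Missing block = U \ (union) = {1, 11}

{1, 11}


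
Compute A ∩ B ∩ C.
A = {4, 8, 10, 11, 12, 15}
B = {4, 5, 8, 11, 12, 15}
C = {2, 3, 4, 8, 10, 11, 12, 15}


Set A = {4, 8, 10, 11, 12, 15}
Set B = {4, 5, 8, 11, 12, 15}
Set C = {2, 3, 4, 8, 10, 11, 12, 15}
First, A ∩ B = {4, 8, 11, 12, 15}
Then, (A ∩ B) ∩ C = {4, 8, 11, 12, 15}

{4, 8, 11, 12, 15}


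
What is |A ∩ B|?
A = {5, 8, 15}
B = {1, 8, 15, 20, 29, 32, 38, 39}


Set A = {5, 8, 15}
Set B = {1, 8, 15, 20, 29, 32, 38, 39}
A ∩ B = {8, 15}
|A ∩ B| = 2

2


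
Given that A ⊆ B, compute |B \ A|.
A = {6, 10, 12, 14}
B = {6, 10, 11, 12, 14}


Set A = {6, 10, 12, 14}, |A| = 4
Set B = {6, 10, 11, 12, 14}, |B| = 5
Since A ⊆ B: B \ A = {11}
|B| - |A| = 5 - 4 = 1

1


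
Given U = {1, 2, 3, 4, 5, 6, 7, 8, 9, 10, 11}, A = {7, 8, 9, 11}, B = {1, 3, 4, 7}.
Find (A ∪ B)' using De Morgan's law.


U = {1, 2, 3, 4, 5, 6, 7, 8, 9, 10, 11}
A = {7, 8, 9, 11}, B = {1, 3, 4, 7}
A ∪ B = {1, 3, 4, 7, 8, 9, 11}
(A ∪ B)' = U \ (A ∪ B) = {2, 5, 6, 10}
Verification via A' ∩ B': A' = {1, 2, 3, 4, 5, 6, 10}, B' = {2, 5, 6, 8, 9, 10, 11}
A' ∩ B' = {2, 5, 6, 10} ✓

{2, 5, 6, 10}


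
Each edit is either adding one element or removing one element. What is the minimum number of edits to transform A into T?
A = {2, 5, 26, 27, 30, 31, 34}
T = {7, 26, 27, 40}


Set A = {2, 5, 26, 27, 30, 31, 34}
Set T = {7, 26, 27, 40}
Elements to remove from A (in A, not in T): {2, 5, 30, 31, 34} → 5 removals
Elements to add to A (in T, not in A): {7, 40} → 2 additions
Total edits = 5 + 2 = 7

7


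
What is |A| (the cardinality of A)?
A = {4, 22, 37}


Set A = {4, 22, 37}
Listing elements: 4, 22, 37
Counting: 3 elements
|A| = 3

3


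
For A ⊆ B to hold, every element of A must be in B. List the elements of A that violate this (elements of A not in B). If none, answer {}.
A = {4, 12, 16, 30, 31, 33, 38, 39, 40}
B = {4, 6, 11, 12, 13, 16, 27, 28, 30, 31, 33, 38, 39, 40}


Set A = {4, 12, 16, 30, 31, 33, 38, 39, 40}
Set B = {4, 6, 11, 12, 13, 16, 27, 28, 30, 31, 33, 38, 39, 40}
Check each element of A against B:
4 ∈ B, 12 ∈ B, 16 ∈ B, 30 ∈ B, 31 ∈ B, 33 ∈ B, 38 ∈ B, 39 ∈ B, 40 ∈ B
Elements of A not in B: {}

{}


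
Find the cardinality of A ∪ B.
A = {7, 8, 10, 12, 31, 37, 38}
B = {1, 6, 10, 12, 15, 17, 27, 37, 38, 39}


Set A = {7, 8, 10, 12, 31, 37, 38}, |A| = 7
Set B = {1, 6, 10, 12, 15, 17, 27, 37, 38, 39}, |B| = 10
A ∩ B = {10, 12, 37, 38}, |A ∩ B| = 4
|A ∪ B| = |A| + |B| - |A ∩ B| = 7 + 10 - 4 = 13

13


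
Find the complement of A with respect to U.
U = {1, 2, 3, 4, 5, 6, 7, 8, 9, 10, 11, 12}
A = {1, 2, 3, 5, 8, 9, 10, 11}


Universal set U = {1, 2, 3, 4, 5, 6, 7, 8, 9, 10, 11, 12}
Set A = {1, 2, 3, 5, 8, 9, 10, 11}
A' = U \ A = elements in U but not in A
Checking each element of U:
1 (in A, exclude), 2 (in A, exclude), 3 (in A, exclude), 4 (not in A, include), 5 (in A, exclude), 6 (not in A, include), 7 (not in A, include), 8 (in A, exclude), 9 (in A, exclude), 10 (in A, exclude), 11 (in A, exclude), 12 (not in A, include)
A' = {4, 6, 7, 12}

{4, 6, 7, 12}


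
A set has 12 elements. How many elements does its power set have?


The set has 12 elements.
The power set contains all possible subsets.
|P(A)| = 2^|A| = 2^12 = 4096

4096


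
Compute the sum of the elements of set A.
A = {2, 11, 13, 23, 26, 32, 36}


Set A = {2, 11, 13, 23, 26, 32, 36}
Sum = 2 + 11 + 13 + 23 + 26 + 32 + 36 = 143

143


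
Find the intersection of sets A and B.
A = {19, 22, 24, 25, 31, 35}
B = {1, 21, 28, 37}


Set A = {19, 22, 24, 25, 31, 35}
Set B = {1, 21, 28, 37}
A ∩ B includes only elements in both sets.
Check each element of A against B:
19 ✗, 22 ✗, 24 ✗, 25 ✗, 31 ✗, 35 ✗
A ∩ B = {}

{}


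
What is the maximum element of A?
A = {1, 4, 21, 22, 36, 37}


Set A = {1, 4, 21, 22, 36, 37}
Elements in ascending order: 1, 4, 21, 22, 36, 37
The largest element is 37.

37


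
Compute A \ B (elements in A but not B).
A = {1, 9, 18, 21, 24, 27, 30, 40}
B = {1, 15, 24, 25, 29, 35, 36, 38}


Set A = {1, 9, 18, 21, 24, 27, 30, 40}
Set B = {1, 15, 24, 25, 29, 35, 36, 38}
A \ B includes elements in A that are not in B.
Check each element of A:
1 (in B, remove), 9 (not in B, keep), 18 (not in B, keep), 21 (not in B, keep), 24 (in B, remove), 27 (not in B, keep), 30 (not in B, keep), 40 (not in B, keep)
A \ B = {9, 18, 21, 27, 30, 40}

{9, 18, 21, 27, 30, 40}


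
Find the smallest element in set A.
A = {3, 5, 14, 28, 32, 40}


Set A = {3, 5, 14, 28, 32, 40}
Elements in ascending order: 3, 5, 14, 28, 32, 40
The smallest element is 3.

3


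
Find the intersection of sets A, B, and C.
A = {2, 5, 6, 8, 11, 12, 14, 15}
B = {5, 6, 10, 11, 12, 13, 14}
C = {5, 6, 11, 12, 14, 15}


Set A = {2, 5, 6, 8, 11, 12, 14, 15}
Set B = {5, 6, 10, 11, 12, 13, 14}
Set C = {5, 6, 11, 12, 14, 15}
First, A ∩ B = {5, 6, 11, 12, 14}
Then, (A ∩ B) ∩ C = {5, 6, 11, 12, 14}

{5, 6, 11, 12, 14}


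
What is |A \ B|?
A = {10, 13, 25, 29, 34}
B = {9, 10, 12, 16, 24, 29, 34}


Set A = {10, 13, 25, 29, 34}
Set B = {9, 10, 12, 16, 24, 29, 34}
A \ B = {13, 25}
|A \ B| = 2

2


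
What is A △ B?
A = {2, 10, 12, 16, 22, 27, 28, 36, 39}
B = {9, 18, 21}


Set A = {2, 10, 12, 16, 22, 27, 28, 36, 39}
Set B = {9, 18, 21}
A △ B = (A \ B) ∪ (B \ A)
Elements in A but not B: {2, 10, 12, 16, 22, 27, 28, 36, 39}
Elements in B but not A: {9, 18, 21}
A △ B = {2, 9, 10, 12, 16, 18, 21, 22, 27, 28, 36, 39}

{2, 9, 10, 12, 16, 18, 21, 22, 27, 28, 36, 39}


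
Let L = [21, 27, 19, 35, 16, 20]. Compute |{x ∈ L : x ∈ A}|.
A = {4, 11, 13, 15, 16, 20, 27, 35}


Set A = {4, 11, 13, 15, 16, 20, 27, 35}
Candidates: [21, 27, 19, 35, 16, 20]
Check each candidate:
21 ∉ A, 27 ∈ A, 19 ∉ A, 35 ∈ A, 16 ∈ A, 20 ∈ A
Count of candidates in A: 4

4


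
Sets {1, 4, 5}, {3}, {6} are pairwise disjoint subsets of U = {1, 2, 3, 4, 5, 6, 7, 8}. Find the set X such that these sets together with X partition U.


U = {1, 2, 3, 4, 5, 6, 7, 8}
Shown blocks: {1, 4, 5}, {3}, {6}
A partition's blocks are pairwise disjoint and cover U, so the missing block = U \ (union of shown blocks).
Union of shown blocks: {1, 3, 4, 5, 6}
Missing block = U \ (union) = {2, 7, 8}

{2, 7, 8}


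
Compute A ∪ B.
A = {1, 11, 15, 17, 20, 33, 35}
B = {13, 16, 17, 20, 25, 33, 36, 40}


Set A = {1, 11, 15, 17, 20, 33, 35}
Set B = {13, 16, 17, 20, 25, 33, 36, 40}
A ∪ B includes all elements in either set.
Elements from A: {1, 11, 15, 17, 20, 33, 35}
Elements from B not already included: {13, 16, 25, 36, 40}
A ∪ B = {1, 11, 13, 15, 16, 17, 20, 25, 33, 35, 36, 40}

{1, 11, 13, 15, 16, 17, 20, 25, 33, 35, 36, 40}


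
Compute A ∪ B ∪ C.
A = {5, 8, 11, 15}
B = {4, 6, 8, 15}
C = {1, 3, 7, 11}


Set A = {5, 8, 11, 15}
Set B = {4, 6, 8, 15}
Set C = {1, 3, 7, 11}
First, A ∪ B = {4, 5, 6, 8, 11, 15}
Then, (A ∪ B) ∪ C = {1, 3, 4, 5, 6, 7, 8, 11, 15}

{1, 3, 4, 5, 6, 7, 8, 11, 15}


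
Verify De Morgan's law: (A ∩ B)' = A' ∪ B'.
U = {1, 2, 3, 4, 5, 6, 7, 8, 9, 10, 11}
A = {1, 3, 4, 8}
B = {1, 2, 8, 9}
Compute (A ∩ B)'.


U = {1, 2, 3, 4, 5, 6, 7, 8, 9, 10, 11}
A = {1, 3, 4, 8}, B = {1, 2, 8, 9}
A ∩ B = {1, 8}
(A ∩ B)' = U \ (A ∩ B) = {2, 3, 4, 5, 6, 7, 9, 10, 11}
Verification via A' ∪ B': A' = {2, 5, 6, 7, 9, 10, 11}, B' = {3, 4, 5, 6, 7, 10, 11}
A' ∪ B' = {2, 3, 4, 5, 6, 7, 9, 10, 11} ✓

{2, 3, 4, 5, 6, 7, 9, 10, 11}


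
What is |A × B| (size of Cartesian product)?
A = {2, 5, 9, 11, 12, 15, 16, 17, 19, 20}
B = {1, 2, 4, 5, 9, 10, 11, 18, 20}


Set A = {2, 5, 9, 11, 12, 15, 16, 17, 19, 20} has 10 elements.
Set B = {1, 2, 4, 5, 9, 10, 11, 18, 20} has 9 elements.
|A × B| = |A| × |B| = 10 × 9 = 90

90


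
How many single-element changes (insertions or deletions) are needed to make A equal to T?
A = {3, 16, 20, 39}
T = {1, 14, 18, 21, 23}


Set A = {3, 16, 20, 39}
Set T = {1, 14, 18, 21, 23}
Elements to remove from A (in A, not in T): {3, 16, 20, 39} → 4 removals
Elements to add to A (in T, not in A): {1, 14, 18, 21, 23} → 5 additions
Total edits = 4 + 5 = 9

9


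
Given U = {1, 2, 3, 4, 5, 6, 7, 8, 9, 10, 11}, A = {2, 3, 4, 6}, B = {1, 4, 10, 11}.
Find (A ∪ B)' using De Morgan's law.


U = {1, 2, 3, 4, 5, 6, 7, 8, 9, 10, 11}
A = {2, 3, 4, 6}, B = {1, 4, 10, 11}
A ∪ B = {1, 2, 3, 4, 6, 10, 11}
(A ∪ B)' = U \ (A ∪ B) = {5, 7, 8, 9}
Verification via A' ∩ B': A' = {1, 5, 7, 8, 9, 10, 11}, B' = {2, 3, 5, 6, 7, 8, 9}
A' ∩ B' = {5, 7, 8, 9} ✓

{5, 7, 8, 9}


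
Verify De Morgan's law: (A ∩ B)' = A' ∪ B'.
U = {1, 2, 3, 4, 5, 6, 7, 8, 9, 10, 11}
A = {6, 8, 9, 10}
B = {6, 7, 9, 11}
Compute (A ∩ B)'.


U = {1, 2, 3, 4, 5, 6, 7, 8, 9, 10, 11}
A = {6, 8, 9, 10}, B = {6, 7, 9, 11}
A ∩ B = {6, 9}
(A ∩ B)' = U \ (A ∩ B) = {1, 2, 3, 4, 5, 7, 8, 10, 11}
Verification via A' ∪ B': A' = {1, 2, 3, 4, 5, 7, 11}, B' = {1, 2, 3, 4, 5, 8, 10}
A' ∪ B' = {1, 2, 3, 4, 5, 7, 8, 10, 11} ✓

{1, 2, 3, 4, 5, 7, 8, 10, 11}


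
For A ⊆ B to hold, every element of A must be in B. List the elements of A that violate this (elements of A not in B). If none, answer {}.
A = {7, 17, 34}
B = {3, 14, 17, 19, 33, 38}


Set A = {7, 17, 34}
Set B = {3, 14, 17, 19, 33, 38}
Check each element of A against B:
7 ∉ B (include), 17 ∈ B, 34 ∉ B (include)
Elements of A not in B: {7, 34}

{7, 34}


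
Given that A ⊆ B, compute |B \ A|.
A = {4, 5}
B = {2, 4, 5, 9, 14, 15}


Set A = {4, 5}, |A| = 2
Set B = {2, 4, 5, 9, 14, 15}, |B| = 6
Since A ⊆ B: B \ A = {2, 9, 14, 15}
|B| - |A| = 6 - 2 = 4

4


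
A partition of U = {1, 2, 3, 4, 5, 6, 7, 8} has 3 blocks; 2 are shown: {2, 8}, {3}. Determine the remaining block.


U = {1, 2, 3, 4, 5, 6, 7, 8}
Shown blocks: {2, 8}, {3}
A partition's blocks are pairwise disjoint and cover U, so the missing block = U \ (union of shown blocks).
Union of shown blocks: {2, 3, 8}
Missing block = U \ (union) = {1, 4, 5, 6, 7}

{1, 4, 5, 6, 7}


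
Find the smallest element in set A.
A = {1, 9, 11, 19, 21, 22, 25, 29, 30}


Set A = {1, 9, 11, 19, 21, 22, 25, 29, 30}
Elements in ascending order: 1, 9, 11, 19, 21, 22, 25, 29, 30
The smallest element is 1.

1


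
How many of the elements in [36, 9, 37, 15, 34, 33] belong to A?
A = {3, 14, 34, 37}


Set A = {3, 14, 34, 37}
Candidates: [36, 9, 37, 15, 34, 33]
Check each candidate:
36 ∉ A, 9 ∉ A, 37 ∈ A, 15 ∉ A, 34 ∈ A, 33 ∉ A
Count of candidates in A: 2

2


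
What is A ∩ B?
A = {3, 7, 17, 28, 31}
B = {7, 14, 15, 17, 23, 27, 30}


Set A = {3, 7, 17, 28, 31}
Set B = {7, 14, 15, 17, 23, 27, 30}
A ∩ B includes only elements in both sets.
Check each element of A against B:
3 ✗, 7 ✓, 17 ✓, 28 ✗, 31 ✗
A ∩ B = {7, 17}

{7, 17}


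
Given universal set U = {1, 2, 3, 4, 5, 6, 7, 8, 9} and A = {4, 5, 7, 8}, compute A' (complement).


Universal set U = {1, 2, 3, 4, 5, 6, 7, 8, 9}
Set A = {4, 5, 7, 8}
A' = U \ A = elements in U but not in A
Checking each element of U:
1 (not in A, include), 2 (not in A, include), 3 (not in A, include), 4 (in A, exclude), 5 (in A, exclude), 6 (not in A, include), 7 (in A, exclude), 8 (in A, exclude), 9 (not in A, include)
A' = {1, 2, 3, 6, 9}

{1, 2, 3, 6, 9}


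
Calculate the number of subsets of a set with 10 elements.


The set has 10 elements.
The power set contains all possible subsets.
|P(A)| = 2^|A| = 2^10 = 1024

1024


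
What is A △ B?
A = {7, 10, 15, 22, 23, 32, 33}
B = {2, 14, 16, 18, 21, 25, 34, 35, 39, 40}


Set A = {7, 10, 15, 22, 23, 32, 33}
Set B = {2, 14, 16, 18, 21, 25, 34, 35, 39, 40}
A △ B = (A \ B) ∪ (B \ A)
Elements in A but not B: {7, 10, 15, 22, 23, 32, 33}
Elements in B but not A: {2, 14, 16, 18, 21, 25, 34, 35, 39, 40}
A △ B = {2, 7, 10, 14, 15, 16, 18, 21, 22, 23, 25, 32, 33, 34, 35, 39, 40}

{2, 7, 10, 14, 15, 16, 18, 21, 22, 23, 25, 32, 33, 34, 35, 39, 40}


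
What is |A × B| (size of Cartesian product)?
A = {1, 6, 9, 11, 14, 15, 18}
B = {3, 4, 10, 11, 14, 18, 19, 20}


Set A = {1, 6, 9, 11, 14, 15, 18} has 7 elements.
Set B = {3, 4, 10, 11, 14, 18, 19, 20} has 8 elements.
|A × B| = |A| × |B| = 7 × 8 = 56

56


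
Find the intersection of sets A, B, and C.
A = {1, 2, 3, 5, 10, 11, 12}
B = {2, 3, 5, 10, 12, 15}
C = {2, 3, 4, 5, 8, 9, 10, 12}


Set A = {1, 2, 3, 5, 10, 11, 12}
Set B = {2, 3, 5, 10, 12, 15}
Set C = {2, 3, 4, 5, 8, 9, 10, 12}
First, A ∩ B = {2, 3, 5, 10, 12}
Then, (A ∩ B) ∩ C = {2, 3, 5, 10, 12}

{2, 3, 5, 10, 12}


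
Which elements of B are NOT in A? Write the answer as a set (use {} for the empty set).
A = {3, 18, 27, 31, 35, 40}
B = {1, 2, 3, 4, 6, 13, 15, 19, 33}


Set A = {3, 18, 27, 31, 35, 40}
Set B = {1, 2, 3, 4, 6, 13, 15, 19, 33}
Check each element of B against A:
1 ∉ A (include), 2 ∉ A (include), 3 ∈ A, 4 ∉ A (include), 6 ∉ A (include), 13 ∉ A (include), 15 ∉ A (include), 19 ∉ A (include), 33 ∉ A (include)
Elements of B not in A: {1, 2, 4, 6, 13, 15, 19, 33}

{1, 2, 4, 6, 13, 15, 19, 33}
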